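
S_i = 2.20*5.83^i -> [2.2, 12.83, 74.78, 435.94, 2541.54]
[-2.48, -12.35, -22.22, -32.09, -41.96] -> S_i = -2.48 + -9.87*i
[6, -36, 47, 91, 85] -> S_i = Random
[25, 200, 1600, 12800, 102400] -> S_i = 25*8^i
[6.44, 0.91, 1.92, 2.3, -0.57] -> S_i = Random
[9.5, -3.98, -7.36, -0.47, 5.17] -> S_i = Random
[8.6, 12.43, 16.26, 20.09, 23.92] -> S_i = 8.60 + 3.83*i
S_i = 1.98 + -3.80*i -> [1.98, -1.82, -5.62, -9.42, -13.22]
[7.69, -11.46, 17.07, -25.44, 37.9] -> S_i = 7.69*(-1.49)^i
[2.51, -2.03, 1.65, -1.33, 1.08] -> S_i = 2.51*(-0.81)^i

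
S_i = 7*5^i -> [7, 35, 175, 875, 4375]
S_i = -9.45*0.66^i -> [-9.45, -6.24, -4.12, -2.72, -1.79]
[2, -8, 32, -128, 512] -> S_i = 2*-4^i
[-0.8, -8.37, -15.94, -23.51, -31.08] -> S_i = -0.80 + -7.57*i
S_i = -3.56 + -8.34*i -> [-3.56, -11.9, -20.24, -28.58, -36.92]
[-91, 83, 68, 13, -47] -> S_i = Random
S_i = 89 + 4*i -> [89, 93, 97, 101, 105]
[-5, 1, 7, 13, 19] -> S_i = -5 + 6*i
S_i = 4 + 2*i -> [4, 6, 8, 10, 12]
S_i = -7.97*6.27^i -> [-7.97, -49.97, -313.32, -1964.54, -12317.67]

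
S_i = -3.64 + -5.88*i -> [-3.64, -9.52, -15.4, -21.28, -27.16]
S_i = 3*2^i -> [3, 6, 12, 24, 48]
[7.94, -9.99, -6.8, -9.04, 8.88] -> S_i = Random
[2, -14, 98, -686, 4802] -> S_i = 2*-7^i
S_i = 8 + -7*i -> [8, 1, -6, -13, -20]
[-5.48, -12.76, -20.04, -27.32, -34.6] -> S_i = -5.48 + -7.28*i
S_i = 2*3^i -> [2, 6, 18, 54, 162]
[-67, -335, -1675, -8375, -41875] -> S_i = -67*5^i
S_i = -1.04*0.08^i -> [-1.04, -0.08, -0.01, -0.0, -0.0]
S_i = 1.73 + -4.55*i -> [1.73, -2.82, -7.37, -11.92, -16.47]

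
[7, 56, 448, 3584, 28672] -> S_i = 7*8^i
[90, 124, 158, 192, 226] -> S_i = 90 + 34*i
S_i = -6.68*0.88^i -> [-6.68, -5.88, -5.17, -4.55, -4.01]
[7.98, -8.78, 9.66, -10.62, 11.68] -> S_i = 7.98*(-1.10)^i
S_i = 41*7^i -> [41, 287, 2009, 14063, 98441]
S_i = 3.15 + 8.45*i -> [3.15, 11.6, 20.05, 28.5, 36.95]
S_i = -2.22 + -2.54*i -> [-2.22, -4.76, -7.3, -9.84, -12.38]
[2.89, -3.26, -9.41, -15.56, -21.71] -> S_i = 2.89 + -6.15*i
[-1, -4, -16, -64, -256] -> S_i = -1*4^i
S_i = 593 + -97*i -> [593, 496, 399, 302, 205]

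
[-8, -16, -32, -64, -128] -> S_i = -8*2^i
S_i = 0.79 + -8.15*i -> [0.79, -7.36, -15.51, -23.66, -31.81]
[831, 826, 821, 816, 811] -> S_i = 831 + -5*i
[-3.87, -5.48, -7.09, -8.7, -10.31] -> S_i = -3.87 + -1.61*i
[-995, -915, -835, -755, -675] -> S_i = -995 + 80*i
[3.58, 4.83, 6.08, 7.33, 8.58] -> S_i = 3.58 + 1.25*i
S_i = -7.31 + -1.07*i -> [-7.31, -8.38, -9.45, -10.52, -11.59]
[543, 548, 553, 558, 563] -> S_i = 543 + 5*i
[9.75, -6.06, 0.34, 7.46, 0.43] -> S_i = Random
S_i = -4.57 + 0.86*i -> [-4.57, -3.71, -2.85, -1.99, -1.13]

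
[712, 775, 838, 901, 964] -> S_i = 712 + 63*i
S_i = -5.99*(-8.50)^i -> [-5.99, 50.92, -432.78, 3678.61, -31268.17]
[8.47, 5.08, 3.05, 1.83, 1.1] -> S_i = 8.47*0.60^i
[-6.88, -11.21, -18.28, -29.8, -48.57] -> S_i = -6.88*1.63^i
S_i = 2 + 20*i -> [2, 22, 42, 62, 82]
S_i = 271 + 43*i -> [271, 314, 357, 400, 443]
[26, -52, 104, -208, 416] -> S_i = 26*-2^i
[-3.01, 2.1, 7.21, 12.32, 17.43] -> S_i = -3.01 + 5.11*i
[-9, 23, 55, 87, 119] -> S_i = -9 + 32*i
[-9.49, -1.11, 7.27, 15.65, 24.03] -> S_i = -9.49 + 8.38*i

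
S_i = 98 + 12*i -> [98, 110, 122, 134, 146]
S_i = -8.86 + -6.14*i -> [-8.86, -15.0, -21.14, -27.28, -33.42]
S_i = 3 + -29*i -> [3, -26, -55, -84, -113]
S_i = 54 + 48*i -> [54, 102, 150, 198, 246]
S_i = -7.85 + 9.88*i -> [-7.85, 2.03, 11.91, 21.79, 31.67]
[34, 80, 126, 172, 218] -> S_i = 34 + 46*i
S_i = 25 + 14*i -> [25, 39, 53, 67, 81]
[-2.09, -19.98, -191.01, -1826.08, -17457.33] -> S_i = -2.09*9.56^i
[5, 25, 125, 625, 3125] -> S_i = 5*5^i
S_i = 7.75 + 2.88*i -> [7.75, 10.63, 13.51, 16.39, 19.27]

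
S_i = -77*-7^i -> [-77, 539, -3773, 26411, -184877]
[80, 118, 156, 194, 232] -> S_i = 80 + 38*i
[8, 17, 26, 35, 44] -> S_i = 8 + 9*i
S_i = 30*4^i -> [30, 120, 480, 1920, 7680]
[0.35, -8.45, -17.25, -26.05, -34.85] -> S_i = 0.35 + -8.80*i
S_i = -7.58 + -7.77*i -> [-7.58, -15.35, -23.12, -30.89, -38.66]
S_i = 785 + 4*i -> [785, 789, 793, 797, 801]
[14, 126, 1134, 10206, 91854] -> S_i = 14*9^i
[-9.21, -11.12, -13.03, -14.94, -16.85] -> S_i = -9.21 + -1.91*i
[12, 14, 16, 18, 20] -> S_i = 12 + 2*i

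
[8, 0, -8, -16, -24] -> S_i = 8 + -8*i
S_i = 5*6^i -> [5, 30, 180, 1080, 6480]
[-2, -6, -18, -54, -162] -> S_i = -2*3^i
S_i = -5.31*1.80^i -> [-5.31, -9.56, -17.2, -30.97, -55.74]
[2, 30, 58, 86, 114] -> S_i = 2 + 28*i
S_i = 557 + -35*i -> [557, 522, 487, 452, 417]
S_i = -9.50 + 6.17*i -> [-9.5, -3.33, 2.84, 9.01, 15.18]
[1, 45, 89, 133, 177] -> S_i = 1 + 44*i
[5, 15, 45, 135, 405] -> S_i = 5*3^i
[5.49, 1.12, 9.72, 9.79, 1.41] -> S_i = Random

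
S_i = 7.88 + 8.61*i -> [7.88, 16.49, 25.1, 33.71, 42.32]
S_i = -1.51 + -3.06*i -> [-1.51, -4.57, -7.63, -10.69, -13.75]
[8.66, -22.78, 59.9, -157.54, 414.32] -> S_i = 8.66*(-2.63)^i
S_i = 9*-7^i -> [9, -63, 441, -3087, 21609]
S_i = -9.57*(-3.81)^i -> [-9.57, 36.46, -138.92, 529.28, -2016.56]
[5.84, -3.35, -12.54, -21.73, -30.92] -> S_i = 5.84 + -9.19*i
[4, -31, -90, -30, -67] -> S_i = Random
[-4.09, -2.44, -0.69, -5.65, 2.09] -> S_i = Random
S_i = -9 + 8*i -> [-9, -1, 7, 15, 23]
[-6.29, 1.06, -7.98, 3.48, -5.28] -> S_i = Random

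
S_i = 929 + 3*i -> [929, 932, 935, 938, 941]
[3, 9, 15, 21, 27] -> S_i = 3 + 6*i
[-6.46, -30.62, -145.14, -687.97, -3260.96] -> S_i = -6.46*4.74^i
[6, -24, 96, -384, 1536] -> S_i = 6*-4^i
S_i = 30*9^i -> [30, 270, 2430, 21870, 196830]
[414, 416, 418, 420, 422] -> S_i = 414 + 2*i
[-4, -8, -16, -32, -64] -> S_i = -4*2^i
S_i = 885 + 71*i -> [885, 956, 1027, 1098, 1169]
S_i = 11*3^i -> [11, 33, 99, 297, 891]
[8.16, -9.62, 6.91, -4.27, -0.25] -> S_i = Random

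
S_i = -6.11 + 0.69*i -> [-6.11, -5.42, -4.73, -4.04, -3.35]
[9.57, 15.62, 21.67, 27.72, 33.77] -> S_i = 9.57 + 6.05*i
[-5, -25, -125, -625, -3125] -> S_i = -5*5^i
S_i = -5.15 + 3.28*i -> [-5.15, -1.87, 1.41, 4.69, 7.97]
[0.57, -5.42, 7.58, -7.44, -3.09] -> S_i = Random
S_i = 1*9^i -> [1, 9, 81, 729, 6561]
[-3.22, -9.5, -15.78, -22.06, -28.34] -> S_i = -3.22 + -6.28*i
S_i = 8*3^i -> [8, 24, 72, 216, 648]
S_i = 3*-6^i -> [3, -18, 108, -648, 3888]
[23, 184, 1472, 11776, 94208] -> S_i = 23*8^i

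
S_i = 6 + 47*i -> [6, 53, 100, 147, 194]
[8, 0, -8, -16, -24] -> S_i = 8 + -8*i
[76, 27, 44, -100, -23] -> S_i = Random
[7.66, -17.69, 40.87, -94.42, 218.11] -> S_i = 7.66*(-2.31)^i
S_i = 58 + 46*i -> [58, 104, 150, 196, 242]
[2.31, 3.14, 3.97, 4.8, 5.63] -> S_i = 2.31 + 0.83*i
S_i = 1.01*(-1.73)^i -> [1.01, -1.75, 3.02, -5.23, 9.05]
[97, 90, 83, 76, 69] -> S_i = 97 + -7*i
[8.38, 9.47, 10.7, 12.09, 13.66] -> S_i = 8.38*1.13^i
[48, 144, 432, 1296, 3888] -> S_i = 48*3^i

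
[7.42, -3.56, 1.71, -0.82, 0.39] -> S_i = 7.42*(-0.48)^i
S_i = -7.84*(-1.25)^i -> [-7.84, 9.8, -12.25, 15.31, -19.14]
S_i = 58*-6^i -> [58, -348, 2088, -12528, 75168]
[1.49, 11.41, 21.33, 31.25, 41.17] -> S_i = 1.49 + 9.92*i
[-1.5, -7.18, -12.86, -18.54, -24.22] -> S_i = -1.50 + -5.68*i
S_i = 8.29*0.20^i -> [8.29, 1.66, 0.33, 0.07, 0.01]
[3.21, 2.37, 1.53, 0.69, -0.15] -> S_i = 3.21 + -0.84*i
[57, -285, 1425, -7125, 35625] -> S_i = 57*-5^i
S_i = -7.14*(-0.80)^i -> [-7.14, 5.71, -4.57, 3.66, -2.92]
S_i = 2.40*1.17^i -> [2.4, 2.81, 3.29, 3.84, 4.5]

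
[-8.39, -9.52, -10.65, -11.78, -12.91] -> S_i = -8.39 + -1.13*i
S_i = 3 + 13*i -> [3, 16, 29, 42, 55]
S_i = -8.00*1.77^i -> [-8.0, -14.16, -25.06, -44.36, -78.52]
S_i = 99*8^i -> [99, 792, 6336, 50688, 405504]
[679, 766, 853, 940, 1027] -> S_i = 679 + 87*i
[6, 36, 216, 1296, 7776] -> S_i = 6*6^i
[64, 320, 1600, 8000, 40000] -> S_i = 64*5^i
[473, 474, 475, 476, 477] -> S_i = 473 + 1*i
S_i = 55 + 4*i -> [55, 59, 63, 67, 71]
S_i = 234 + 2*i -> [234, 236, 238, 240, 242]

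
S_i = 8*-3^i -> [8, -24, 72, -216, 648]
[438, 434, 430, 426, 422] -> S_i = 438 + -4*i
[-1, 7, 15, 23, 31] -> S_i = -1 + 8*i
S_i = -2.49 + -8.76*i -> [-2.49, -11.25, -20.01, -28.77, -37.53]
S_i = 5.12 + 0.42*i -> [5.12, 5.54, 5.96, 6.38, 6.8]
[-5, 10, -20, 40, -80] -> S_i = -5*-2^i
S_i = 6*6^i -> [6, 36, 216, 1296, 7776]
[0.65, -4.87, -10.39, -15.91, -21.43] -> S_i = 0.65 + -5.52*i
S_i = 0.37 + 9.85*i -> [0.37, 10.22, 20.07, 29.92, 39.77]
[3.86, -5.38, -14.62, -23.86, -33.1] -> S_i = 3.86 + -9.24*i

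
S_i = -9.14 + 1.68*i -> [-9.14, -7.46, -5.78, -4.1, -2.42]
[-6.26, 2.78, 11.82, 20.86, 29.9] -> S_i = -6.26 + 9.04*i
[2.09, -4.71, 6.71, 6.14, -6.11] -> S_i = Random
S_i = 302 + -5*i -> [302, 297, 292, 287, 282]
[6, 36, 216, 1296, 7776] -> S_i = 6*6^i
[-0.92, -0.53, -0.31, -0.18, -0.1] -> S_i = -0.92*0.58^i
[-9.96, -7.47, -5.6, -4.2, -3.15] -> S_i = -9.96*0.75^i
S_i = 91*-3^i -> [91, -273, 819, -2457, 7371]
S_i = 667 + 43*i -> [667, 710, 753, 796, 839]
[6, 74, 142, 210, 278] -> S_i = 6 + 68*i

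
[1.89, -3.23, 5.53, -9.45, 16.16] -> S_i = 1.89*(-1.71)^i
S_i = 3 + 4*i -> [3, 7, 11, 15, 19]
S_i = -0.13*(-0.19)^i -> [-0.13, 0.02, -0.0, 0.0, -0.0]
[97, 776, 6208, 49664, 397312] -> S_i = 97*8^i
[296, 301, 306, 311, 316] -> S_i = 296 + 5*i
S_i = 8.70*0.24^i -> [8.7, 2.09, 0.5, 0.12, 0.03]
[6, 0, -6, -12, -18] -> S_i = 6 + -6*i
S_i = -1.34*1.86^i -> [-1.34, -2.49, -4.64, -8.62, -16.04]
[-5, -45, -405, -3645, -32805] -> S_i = -5*9^i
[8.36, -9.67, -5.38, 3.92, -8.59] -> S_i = Random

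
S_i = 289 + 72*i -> [289, 361, 433, 505, 577]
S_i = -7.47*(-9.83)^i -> [-7.47, 73.43, -721.82, 7095.47, -69748.47]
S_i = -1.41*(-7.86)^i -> [-1.41, 11.08, -87.11, 684.68, -5381.57]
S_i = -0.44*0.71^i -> [-0.44, -0.31, -0.22, -0.16, -0.11]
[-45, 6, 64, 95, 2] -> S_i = Random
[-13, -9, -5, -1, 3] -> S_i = -13 + 4*i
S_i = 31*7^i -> [31, 217, 1519, 10633, 74431]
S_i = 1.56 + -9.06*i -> [1.56, -7.5, -16.56, -25.62, -34.68]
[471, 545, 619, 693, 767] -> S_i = 471 + 74*i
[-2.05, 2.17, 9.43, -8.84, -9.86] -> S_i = Random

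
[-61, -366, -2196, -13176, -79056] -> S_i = -61*6^i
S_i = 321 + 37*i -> [321, 358, 395, 432, 469]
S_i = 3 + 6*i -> [3, 9, 15, 21, 27]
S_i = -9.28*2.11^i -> [-9.28, -19.58, -41.32, -87.18, -183.94]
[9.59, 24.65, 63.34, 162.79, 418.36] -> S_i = 9.59*2.57^i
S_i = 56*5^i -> [56, 280, 1400, 7000, 35000]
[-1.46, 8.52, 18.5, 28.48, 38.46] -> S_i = -1.46 + 9.98*i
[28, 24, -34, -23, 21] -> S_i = Random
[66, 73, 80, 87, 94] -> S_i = 66 + 7*i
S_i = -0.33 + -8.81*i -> [-0.33, -9.14, -17.95, -26.76, -35.57]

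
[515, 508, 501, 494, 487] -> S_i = 515 + -7*i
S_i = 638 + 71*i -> [638, 709, 780, 851, 922]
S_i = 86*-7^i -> [86, -602, 4214, -29498, 206486]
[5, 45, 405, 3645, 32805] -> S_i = 5*9^i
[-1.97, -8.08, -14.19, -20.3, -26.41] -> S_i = -1.97 + -6.11*i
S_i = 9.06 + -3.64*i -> [9.06, 5.42, 1.78, -1.86, -5.5]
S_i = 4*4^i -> [4, 16, 64, 256, 1024]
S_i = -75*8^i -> [-75, -600, -4800, -38400, -307200]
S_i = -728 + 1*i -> [-728, -727, -726, -725, -724]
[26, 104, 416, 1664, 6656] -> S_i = 26*4^i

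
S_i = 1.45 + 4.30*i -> [1.45, 5.75, 10.05, 14.35, 18.65]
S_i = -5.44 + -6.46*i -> [-5.44, -11.9, -18.36, -24.82, -31.28]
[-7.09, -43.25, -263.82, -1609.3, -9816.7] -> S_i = -7.09*6.10^i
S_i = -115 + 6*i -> [-115, -109, -103, -97, -91]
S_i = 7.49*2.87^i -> [7.49, 21.5, 61.69, 177.06, 508.17]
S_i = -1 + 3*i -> [-1, 2, 5, 8, 11]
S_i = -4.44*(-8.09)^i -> [-4.44, 35.92, -290.59, 2350.87, -19018.53]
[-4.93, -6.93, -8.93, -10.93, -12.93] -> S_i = -4.93 + -2.00*i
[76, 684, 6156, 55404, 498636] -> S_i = 76*9^i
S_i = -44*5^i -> [-44, -220, -1100, -5500, -27500]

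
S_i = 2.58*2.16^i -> [2.58, 5.57, 12.04, 26.0, 56.16]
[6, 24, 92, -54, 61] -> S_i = Random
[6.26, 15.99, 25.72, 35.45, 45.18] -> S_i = 6.26 + 9.73*i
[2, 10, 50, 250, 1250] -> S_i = 2*5^i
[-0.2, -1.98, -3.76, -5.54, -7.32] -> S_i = -0.20 + -1.78*i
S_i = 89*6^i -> [89, 534, 3204, 19224, 115344]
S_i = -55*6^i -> [-55, -330, -1980, -11880, -71280]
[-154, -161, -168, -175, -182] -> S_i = -154 + -7*i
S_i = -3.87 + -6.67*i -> [-3.87, -10.54, -17.21, -23.88, -30.55]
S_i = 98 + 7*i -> [98, 105, 112, 119, 126]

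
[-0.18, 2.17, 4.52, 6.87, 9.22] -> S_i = -0.18 + 2.35*i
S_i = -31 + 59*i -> [-31, 28, 87, 146, 205]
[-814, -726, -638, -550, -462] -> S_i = -814 + 88*i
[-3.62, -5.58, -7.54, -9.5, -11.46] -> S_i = -3.62 + -1.96*i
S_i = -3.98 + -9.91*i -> [-3.98, -13.89, -23.8, -33.71, -43.62]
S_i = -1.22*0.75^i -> [-1.22, -0.92, -0.69, -0.51, -0.39]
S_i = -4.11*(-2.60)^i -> [-4.11, 10.69, -27.78, 72.24, -187.82]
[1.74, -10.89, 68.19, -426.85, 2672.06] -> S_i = 1.74*(-6.26)^i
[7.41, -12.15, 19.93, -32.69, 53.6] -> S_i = 7.41*(-1.64)^i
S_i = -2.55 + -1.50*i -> [-2.55, -4.05, -5.55, -7.05, -8.55]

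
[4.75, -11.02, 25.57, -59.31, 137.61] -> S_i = 4.75*(-2.32)^i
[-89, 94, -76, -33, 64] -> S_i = Random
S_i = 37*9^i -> [37, 333, 2997, 26973, 242757]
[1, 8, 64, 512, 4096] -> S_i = 1*8^i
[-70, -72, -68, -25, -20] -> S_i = Random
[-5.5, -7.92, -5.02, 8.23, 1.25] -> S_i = Random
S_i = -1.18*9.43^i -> [-1.18, -11.13, -104.93, -989.5, -9331.01]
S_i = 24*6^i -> [24, 144, 864, 5184, 31104]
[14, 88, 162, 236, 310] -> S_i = 14 + 74*i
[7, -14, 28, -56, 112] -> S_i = 7*-2^i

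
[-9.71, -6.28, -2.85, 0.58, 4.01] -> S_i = -9.71 + 3.43*i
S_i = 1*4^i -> [1, 4, 16, 64, 256]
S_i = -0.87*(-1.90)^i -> [-0.87, 1.65, -3.14, 5.97, -11.34]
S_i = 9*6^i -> [9, 54, 324, 1944, 11664]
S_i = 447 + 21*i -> [447, 468, 489, 510, 531]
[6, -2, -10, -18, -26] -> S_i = 6 + -8*i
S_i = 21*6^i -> [21, 126, 756, 4536, 27216]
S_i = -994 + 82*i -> [-994, -912, -830, -748, -666]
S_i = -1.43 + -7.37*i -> [-1.43, -8.8, -16.17, -23.54, -30.91]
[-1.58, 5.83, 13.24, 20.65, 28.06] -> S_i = -1.58 + 7.41*i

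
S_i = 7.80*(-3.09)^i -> [7.8, -24.1, 74.48, -230.13, 711.1]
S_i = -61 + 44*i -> [-61, -17, 27, 71, 115]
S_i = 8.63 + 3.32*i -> [8.63, 11.95, 15.27, 18.59, 21.91]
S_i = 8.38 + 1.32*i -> [8.38, 9.7, 11.02, 12.34, 13.66]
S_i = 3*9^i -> [3, 27, 243, 2187, 19683]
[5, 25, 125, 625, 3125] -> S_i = 5*5^i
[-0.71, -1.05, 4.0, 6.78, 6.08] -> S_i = Random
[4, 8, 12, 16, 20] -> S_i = 4 + 4*i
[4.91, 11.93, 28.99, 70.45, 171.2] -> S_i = 4.91*2.43^i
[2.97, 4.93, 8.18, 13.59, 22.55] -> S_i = 2.97*1.66^i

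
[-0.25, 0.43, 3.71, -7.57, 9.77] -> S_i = Random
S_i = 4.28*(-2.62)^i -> [4.28, -11.21, 29.38, -76.97, 201.67]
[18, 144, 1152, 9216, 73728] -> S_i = 18*8^i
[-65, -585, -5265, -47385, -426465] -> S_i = -65*9^i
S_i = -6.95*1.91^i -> [-6.95, -13.27, -25.35, -48.43, -92.5]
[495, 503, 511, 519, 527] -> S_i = 495 + 8*i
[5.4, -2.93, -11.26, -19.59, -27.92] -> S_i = 5.40 + -8.33*i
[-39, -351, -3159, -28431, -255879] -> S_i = -39*9^i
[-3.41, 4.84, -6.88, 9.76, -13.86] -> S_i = -3.41*(-1.42)^i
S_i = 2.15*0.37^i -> [2.15, 0.8, 0.29, 0.11, 0.04]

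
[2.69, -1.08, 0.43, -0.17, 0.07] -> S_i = 2.69*(-0.40)^i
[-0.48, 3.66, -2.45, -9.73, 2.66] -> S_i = Random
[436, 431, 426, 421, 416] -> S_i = 436 + -5*i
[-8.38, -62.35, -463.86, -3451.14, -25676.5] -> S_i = -8.38*7.44^i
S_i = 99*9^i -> [99, 891, 8019, 72171, 649539]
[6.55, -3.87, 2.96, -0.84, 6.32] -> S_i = Random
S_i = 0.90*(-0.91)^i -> [0.9, -0.82, 0.75, -0.68, 0.62]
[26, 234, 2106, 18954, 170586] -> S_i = 26*9^i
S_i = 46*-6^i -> [46, -276, 1656, -9936, 59616]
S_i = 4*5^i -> [4, 20, 100, 500, 2500]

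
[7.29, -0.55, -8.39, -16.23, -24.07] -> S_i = 7.29 + -7.84*i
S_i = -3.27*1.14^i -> [-3.27, -3.73, -4.25, -4.84, -5.52]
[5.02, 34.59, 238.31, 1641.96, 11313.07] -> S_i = 5.02*6.89^i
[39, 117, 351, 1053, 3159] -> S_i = 39*3^i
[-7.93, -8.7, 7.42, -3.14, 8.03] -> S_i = Random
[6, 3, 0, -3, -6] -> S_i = 6 + -3*i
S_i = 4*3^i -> [4, 12, 36, 108, 324]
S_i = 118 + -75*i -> [118, 43, -32, -107, -182]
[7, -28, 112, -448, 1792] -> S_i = 7*-4^i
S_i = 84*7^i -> [84, 588, 4116, 28812, 201684]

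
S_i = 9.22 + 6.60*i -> [9.22, 15.82, 22.42, 29.02, 35.62]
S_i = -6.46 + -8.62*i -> [-6.46, -15.08, -23.7, -32.32, -40.94]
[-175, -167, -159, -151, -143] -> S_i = -175 + 8*i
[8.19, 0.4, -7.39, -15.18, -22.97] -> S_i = 8.19 + -7.79*i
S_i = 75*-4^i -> [75, -300, 1200, -4800, 19200]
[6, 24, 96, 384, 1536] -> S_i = 6*4^i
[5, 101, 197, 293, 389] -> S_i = 5 + 96*i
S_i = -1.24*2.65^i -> [-1.24, -3.29, -8.71, -23.08, -61.15]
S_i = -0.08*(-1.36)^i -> [-0.08, 0.11, -0.15, 0.2, -0.27]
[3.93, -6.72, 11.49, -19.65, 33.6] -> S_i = 3.93*(-1.71)^i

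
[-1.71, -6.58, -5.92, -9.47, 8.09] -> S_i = Random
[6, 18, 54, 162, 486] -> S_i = 6*3^i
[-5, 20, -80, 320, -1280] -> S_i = -5*-4^i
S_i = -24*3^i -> [-24, -72, -216, -648, -1944]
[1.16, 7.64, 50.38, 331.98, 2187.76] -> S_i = 1.16*6.59^i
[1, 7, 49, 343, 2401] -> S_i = 1*7^i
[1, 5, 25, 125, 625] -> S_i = 1*5^i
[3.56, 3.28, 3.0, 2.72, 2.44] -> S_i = 3.56 + -0.28*i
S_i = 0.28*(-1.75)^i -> [0.28, -0.49, 0.86, -1.5, 2.63]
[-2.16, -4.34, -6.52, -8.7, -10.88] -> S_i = -2.16 + -2.18*i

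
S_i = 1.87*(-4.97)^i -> [1.87, -9.29, 46.19, -229.57, 1140.95]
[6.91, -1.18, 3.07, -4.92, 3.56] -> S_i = Random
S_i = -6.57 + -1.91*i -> [-6.57, -8.48, -10.39, -12.3, -14.21]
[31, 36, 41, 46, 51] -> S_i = 31 + 5*i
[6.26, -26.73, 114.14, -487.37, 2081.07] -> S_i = 6.26*(-4.27)^i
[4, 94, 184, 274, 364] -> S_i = 4 + 90*i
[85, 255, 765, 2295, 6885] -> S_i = 85*3^i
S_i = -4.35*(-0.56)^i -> [-4.35, 2.44, -1.36, 0.76, -0.43]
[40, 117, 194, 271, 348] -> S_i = 40 + 77*i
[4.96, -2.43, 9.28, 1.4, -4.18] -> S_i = Random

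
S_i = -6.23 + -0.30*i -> [-6.23, -6.53, -6.83, -7.13, -7.43]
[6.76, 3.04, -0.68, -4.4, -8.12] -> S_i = 6.76 + -3.72*i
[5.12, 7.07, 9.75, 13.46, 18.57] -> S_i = 5.12*1.38^i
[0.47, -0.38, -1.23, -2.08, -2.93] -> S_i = 0.47 + -0.85*i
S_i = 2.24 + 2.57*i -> [2.24, 4.81, 7.38, 9.95, 12.52]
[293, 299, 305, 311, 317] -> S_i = 293 + 6*i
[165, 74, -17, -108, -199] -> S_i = 165 + -91*i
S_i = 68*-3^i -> [68, -204, 612, -1836, 5508]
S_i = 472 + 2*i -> [472, 474, 476, 478, 480]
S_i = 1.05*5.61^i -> [1.05, 5.89, 33.05, 185.39, 1040.02]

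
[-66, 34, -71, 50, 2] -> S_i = Random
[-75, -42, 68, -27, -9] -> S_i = Random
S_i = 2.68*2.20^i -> [2.68, 5.9, 12.97, 28.54, 62.78]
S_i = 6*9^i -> [6, 54, 486, 4374, 39366]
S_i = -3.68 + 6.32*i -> [-3.68, 2.64, 8.96, 15.28, 21.6]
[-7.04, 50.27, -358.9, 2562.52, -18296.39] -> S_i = -7.04*(-7.14)^i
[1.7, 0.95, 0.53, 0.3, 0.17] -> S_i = 1.70*0.56^i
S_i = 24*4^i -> [24, 96, 384, 1536, 6144]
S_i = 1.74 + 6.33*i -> [1.74, 8.07, 14.4, 20.73, 27.06]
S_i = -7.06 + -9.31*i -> [-7.06, -16.37, -25.68, -34.99, -44.3]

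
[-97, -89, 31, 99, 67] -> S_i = Random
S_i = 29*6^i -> [29, 174, 1044, 6264, 37584]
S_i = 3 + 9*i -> [3, 12, 21, 30, 39]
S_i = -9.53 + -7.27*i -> [-9.53, -16.8, -24.07, -31.34, -38.61]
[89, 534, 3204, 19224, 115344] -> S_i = 89*6^i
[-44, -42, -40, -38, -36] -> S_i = -44 + 2*i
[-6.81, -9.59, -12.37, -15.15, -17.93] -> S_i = -6.81 + -2.78*i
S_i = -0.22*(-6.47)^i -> [-0.22, 1.42, -9.21, 59.58, -385.51]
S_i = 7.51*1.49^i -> [7.51, 11.19, 16.67, 24.84, 37.02]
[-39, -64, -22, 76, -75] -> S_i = Random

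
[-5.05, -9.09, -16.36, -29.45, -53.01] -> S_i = -5.05*1.80^i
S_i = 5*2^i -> [5, 10, 20, 40, 80]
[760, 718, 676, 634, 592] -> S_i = 760 + -42*i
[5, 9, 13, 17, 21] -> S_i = 5 + 4*i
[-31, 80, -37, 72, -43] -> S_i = Random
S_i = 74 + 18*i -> [74, 92, 110, 128, 146]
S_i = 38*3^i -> [38, 114, 342, 1026, 3078]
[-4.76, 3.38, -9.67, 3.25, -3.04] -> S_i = Random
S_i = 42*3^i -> [42, 126, 378, 1134, 3402]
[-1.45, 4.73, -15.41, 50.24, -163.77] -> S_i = -1.45*(-3.26)^i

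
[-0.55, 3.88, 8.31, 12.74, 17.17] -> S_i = -0.55 + 4.43*i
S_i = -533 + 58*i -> [-533, -475, -417, -359, -301]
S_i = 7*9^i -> [7, 63, 567, 5103, 45927]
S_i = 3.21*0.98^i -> [3.21, 3.15, 3.08, 3.02, 2.96]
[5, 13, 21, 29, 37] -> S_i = 5 + 8*i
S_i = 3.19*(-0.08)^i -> [3.19, -0.26, 0.02, -0.0, 0.0]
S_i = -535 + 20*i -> [-535, -515, -495, -475, -455]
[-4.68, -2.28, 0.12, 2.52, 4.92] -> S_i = -4.68 + 2.40*i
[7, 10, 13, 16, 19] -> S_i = 7 + 3*i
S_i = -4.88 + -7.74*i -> [-4.88, -12.62, -20.36, -28.1, -35.84]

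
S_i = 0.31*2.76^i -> [0.31, 0.86, 2.36, 6.52, 17.99]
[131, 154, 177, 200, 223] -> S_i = 131 + 23*i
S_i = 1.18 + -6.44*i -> [1.18, -5.26, -11.7, -18.14, -24.58]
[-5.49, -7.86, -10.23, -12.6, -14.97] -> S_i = -5.49 + -2.37*i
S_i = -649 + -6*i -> [-649, -655, -661, -667, -673]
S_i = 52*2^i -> [52, 104, 208, 416, 832]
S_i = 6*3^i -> [6, 18, 54, 162, 486]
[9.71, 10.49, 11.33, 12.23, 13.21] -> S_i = 9.71*1.08^i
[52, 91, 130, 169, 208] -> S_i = 52 + 39*i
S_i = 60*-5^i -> [60, -300, 1500, -7500, 37500]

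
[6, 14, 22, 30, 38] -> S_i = 6 + 8*i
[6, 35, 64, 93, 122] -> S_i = 6 + 29*i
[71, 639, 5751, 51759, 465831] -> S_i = 71*9^i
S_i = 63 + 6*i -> [63, 69, 75, 81, 87]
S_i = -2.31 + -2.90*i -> [-2.31, -5.21, -8.11, -11.01, -13.91]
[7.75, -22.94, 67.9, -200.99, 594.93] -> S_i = 7.75*(-2.96)^i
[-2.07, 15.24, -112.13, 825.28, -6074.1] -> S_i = -2.07*(-7.36)^i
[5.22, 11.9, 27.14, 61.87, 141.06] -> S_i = 5.22*2.28^i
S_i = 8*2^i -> [8, 16, 32, 64, 128]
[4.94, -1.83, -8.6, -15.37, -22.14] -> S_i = 4.94 + -6.77*i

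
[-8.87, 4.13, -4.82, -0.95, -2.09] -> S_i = Random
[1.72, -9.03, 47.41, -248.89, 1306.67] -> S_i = 1.72*(-5.25)^i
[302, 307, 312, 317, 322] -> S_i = 302 + 5*i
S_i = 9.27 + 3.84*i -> [9.27, 13.11, 16.95, 20.79, 24.63]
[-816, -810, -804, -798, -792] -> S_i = -816 + 6*i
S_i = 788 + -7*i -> [788, 781, 774, 767, 760]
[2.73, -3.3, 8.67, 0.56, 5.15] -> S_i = Random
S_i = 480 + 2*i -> [480, 482, 484, 486, 488]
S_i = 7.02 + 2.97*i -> [7.02, 9.99, 12.96, 15.93, 18.9]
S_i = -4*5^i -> [-4, -20, -100, -500, -2500]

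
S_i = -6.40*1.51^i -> [-6.4, -9.66, -14.59, -22.03, -33.27]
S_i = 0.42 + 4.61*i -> [0.42, 5.03, 9.64, 14.25, 18.86]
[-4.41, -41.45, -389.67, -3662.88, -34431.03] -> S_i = -4.41*9.40^i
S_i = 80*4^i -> [80, 320, 1280, 5120, 20480]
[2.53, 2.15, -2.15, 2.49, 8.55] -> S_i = Random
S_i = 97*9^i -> [97, 873, 7857, 70713, 636417]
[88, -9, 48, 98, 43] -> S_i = Random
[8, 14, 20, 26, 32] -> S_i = 8 + 6*i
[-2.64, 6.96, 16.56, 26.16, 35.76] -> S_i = -2.64 + 9.60*i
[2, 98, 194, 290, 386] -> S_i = 2 + 96*i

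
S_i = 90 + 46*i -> [90, 136, 182, 228, 274]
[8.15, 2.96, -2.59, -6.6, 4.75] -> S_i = Random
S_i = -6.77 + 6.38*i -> [-6.77, -0.39, 5.99, 12.37, 18.75]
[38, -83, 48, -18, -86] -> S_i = Random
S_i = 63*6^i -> [63, 378, 2268, 13608, 81648]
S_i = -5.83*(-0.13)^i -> [-5.83, 0.76, -0.1, 0.01, -0.0]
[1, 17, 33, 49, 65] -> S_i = 1 + 16*i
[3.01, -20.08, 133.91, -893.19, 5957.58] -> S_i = 3.01*(-6.67)^i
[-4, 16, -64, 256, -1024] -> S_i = -4*-4^i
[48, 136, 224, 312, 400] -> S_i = 48 + 88*i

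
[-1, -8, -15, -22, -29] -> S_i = -1 + -7*i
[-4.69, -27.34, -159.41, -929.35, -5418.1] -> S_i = -4.69*5.83^i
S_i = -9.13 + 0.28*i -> [-9.13, -8.85, -8.57, -8.29, -8.01]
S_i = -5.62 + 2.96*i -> [-5.62, -2.66, 0.3, 3.26, 6.22]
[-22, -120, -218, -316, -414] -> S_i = -22 + -98*i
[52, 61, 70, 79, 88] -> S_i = 52 + 9*i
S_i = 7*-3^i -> [7, -21, 63, -189, 567]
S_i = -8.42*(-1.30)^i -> [-8.42, 10.95, -14.23, 18.5, -24.05]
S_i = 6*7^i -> [6, 42, 294, 2058, 14406]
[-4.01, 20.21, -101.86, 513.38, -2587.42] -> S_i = -4.01*(-5.04)^i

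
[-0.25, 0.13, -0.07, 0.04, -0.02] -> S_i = -0.25*(-0.52)^i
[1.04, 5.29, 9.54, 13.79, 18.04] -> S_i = 1.04 + 4.25*i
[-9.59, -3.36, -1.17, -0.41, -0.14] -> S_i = -9.59*0.35^i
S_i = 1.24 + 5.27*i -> [1.24, 6.51, 11.78, 17.05, 22.32]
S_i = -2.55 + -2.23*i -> [-2.55, -4.78, -7.01, -9.24, -11.47]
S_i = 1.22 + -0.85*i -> [1.22, 0.37, -0.48, -1.33, -2.18]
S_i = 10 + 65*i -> [10, 75, 140, 205, 270]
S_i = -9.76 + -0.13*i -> [-9.76, -9.89, -10.02, -10.15, -10.28]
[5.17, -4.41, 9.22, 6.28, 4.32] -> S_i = Random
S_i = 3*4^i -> [3, 12, 48, 192, 768]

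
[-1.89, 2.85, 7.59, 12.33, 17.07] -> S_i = -1.89 + 4.74*i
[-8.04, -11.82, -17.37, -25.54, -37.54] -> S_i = -8.04*1.47^i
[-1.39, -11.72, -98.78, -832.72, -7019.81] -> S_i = -1.39*8.43^i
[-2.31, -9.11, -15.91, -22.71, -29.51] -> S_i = -2.31 + -6.80*i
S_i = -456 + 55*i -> [-456, -401, -346, -291, -236]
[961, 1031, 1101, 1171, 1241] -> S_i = 961 + 70*i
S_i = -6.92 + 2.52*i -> [-6.92, -4.4, -1.88, 0.64, 3.16]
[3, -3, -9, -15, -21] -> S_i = 3 + -6*i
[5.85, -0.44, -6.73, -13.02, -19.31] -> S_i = 5.85 + -6.29*i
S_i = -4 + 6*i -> [-4, 2, 8, 14, 20]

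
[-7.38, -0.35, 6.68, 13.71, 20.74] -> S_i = -7.38 + 7.03*i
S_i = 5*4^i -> [5, 20, 80, 320, 1280]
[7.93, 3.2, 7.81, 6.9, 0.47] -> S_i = Random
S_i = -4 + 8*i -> [-4, 4, 12, 20, 28]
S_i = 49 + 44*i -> [49, 93, 137, 181, 225]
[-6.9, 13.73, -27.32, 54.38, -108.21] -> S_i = -6.90*(-1.99)^i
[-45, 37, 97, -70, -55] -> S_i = Random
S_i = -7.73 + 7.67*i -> [-7.73, -0.06, 7.61, 15.28, 22.95]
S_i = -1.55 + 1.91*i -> [-1.55, 0.36, 2.27, 4.18, 6.09]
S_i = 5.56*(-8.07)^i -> [5.56, -44.87, 362.09, -2922.1, 23581.36]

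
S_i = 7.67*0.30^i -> [7.67, 2.3, 0.69, 0.21, 0.06]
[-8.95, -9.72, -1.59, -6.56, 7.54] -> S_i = Random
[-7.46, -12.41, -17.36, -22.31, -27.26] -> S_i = -7.46 + -4.95*i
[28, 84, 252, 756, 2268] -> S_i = 28*3^i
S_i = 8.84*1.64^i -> [8.84, 14.5, 23.78, 38.99, 63.95]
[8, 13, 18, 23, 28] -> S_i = 8 + 5*i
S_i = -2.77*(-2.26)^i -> [-2.77, 6.26, -14.15, 31.97, -72.26]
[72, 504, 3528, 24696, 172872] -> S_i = 72*7^i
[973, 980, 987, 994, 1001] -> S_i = 973 + 7*i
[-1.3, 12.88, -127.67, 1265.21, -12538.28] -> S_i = -1.30*(-9.91)^i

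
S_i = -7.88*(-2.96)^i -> [-7.88, 23.32, -69.04, 204.36, -604.91]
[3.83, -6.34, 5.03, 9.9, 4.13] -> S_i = Random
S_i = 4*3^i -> [4, 12, 36, 108, 324]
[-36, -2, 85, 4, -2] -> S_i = Random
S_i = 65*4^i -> [65, 260, 1040, 4160, 16640]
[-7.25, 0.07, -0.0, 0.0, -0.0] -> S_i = -7.25*(-0.01)^i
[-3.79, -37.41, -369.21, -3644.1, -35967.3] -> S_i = -3.79*9.87^i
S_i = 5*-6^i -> [5, -30, 180, -1080, 6480]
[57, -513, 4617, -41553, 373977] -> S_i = 57*-9^i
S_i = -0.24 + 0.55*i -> [-0.24, 0.31, 0.86, 1.41, 1.96]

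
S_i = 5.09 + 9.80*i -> [5.09, 14.89, 24.69, 34.49, 44.29]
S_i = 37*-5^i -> [37, -185, 925, -4625, 23125]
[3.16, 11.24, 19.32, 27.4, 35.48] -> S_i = 3.16 + 8.08*i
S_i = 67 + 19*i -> [67, 86, 105, 124, 143]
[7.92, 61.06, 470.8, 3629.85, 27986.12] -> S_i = 7.92*7.71^i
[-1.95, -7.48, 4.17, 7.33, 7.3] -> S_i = Random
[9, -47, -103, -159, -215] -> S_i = 9 + -56*i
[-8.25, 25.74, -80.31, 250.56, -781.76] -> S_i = -8.25*(-3.12)^i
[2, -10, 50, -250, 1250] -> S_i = 2*-5^i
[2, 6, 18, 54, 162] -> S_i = 2*3^i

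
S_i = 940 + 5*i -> [940, 945, 950, 955, 960]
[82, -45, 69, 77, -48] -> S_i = Random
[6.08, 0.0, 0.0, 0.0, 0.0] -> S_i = 6.08*0.00^i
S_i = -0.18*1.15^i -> [-0.18, -0.21, -0.24, -0.27, -0.31]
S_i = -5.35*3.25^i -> [-5.35, -17.39, -56.51, -183.66, -596.88]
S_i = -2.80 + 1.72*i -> [-2.8, -1.08, 0.64, 2.36, 4.08]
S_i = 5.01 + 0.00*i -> [5.01, 5.01, 5.01, 5.01, 5.01]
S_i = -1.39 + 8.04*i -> [-1.39, 6.65, 14.69, 22.73, 30.77]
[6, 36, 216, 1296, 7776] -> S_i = 6*6^i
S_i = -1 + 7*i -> [-1, 6, 13, 20, 27]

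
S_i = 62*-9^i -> [62, -558, 5022, -45198, 406782]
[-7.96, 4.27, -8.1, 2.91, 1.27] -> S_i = Random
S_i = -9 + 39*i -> [-9, 30, 69, 108, 147]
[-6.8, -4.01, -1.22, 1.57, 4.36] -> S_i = -6.80 + 2.79*i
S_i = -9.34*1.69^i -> [-9.34, -15.78, -26.68, -45.08, -76.19]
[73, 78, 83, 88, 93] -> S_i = 73 + 5*i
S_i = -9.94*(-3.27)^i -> [-9.94, 32.5, -106.29, 347.56, -1136.52]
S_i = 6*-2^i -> [6, -12, 24, -48, 96]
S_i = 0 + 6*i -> [0, 6, 12, 18, 24]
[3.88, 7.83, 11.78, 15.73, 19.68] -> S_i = 3.88 + 3.95*i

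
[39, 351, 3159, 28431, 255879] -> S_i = 39*9^i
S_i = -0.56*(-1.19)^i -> [-0.56, 0.67, -0.79, 0.94, -1.12]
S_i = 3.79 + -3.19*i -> [3.79, 0.6, -2.59, -5.78, -8.97]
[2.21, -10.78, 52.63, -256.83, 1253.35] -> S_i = 2.21*(-4.88)^i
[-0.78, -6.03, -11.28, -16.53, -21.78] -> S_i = -0.78 + -5.25*i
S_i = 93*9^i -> [93, 837, 7533, 67797, 610173]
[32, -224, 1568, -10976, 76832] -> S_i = 32*-7^i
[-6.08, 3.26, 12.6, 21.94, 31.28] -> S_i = -6.08 + 9.34*i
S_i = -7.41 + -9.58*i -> [-7.41, -16.99, -26.57, -36.15, -45.73]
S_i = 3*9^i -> [3, 27, 243, 2187, 19683]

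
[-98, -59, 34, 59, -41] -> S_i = Random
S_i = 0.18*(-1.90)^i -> [0.18, -0.34, 0.65, -1.23, 2.35]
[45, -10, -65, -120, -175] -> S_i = 45 + -55*i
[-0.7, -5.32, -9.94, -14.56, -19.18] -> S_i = -0.70 + -4.62*i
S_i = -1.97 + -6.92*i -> [-1.97, -8.89, -15.81, -22.73, -29.65]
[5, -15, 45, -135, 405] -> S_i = 5*-3^i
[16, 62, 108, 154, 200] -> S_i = 16 + 46*i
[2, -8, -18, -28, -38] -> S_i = 2 + -10*i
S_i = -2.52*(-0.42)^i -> [-2.52, 1.06, -0.44, 0.19, -0.08]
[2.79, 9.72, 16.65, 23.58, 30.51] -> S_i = 2.79 + 6.93*i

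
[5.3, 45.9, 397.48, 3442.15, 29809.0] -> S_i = 5.30*8.66^i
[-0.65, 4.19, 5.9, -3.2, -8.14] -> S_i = Random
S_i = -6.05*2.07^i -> [-6.05, -12.52, -25.92, -53.66, -111.08]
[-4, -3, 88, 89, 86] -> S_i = Random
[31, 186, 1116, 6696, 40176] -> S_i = 31*6^i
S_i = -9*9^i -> [-9, -81, -729, -6561, -59049]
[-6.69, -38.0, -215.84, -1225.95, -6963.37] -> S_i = -6.69*5.68^i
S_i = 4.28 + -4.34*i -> [4.28, -0.06, -4.4, -8.74, -13.08]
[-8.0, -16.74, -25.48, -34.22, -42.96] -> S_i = -8.00 + -8.74*i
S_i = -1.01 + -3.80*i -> [-1.01, -4.81, -8.61, -12.41, -16.21]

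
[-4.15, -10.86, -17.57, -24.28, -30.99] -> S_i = -4.15 + -6.71*i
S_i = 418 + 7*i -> [418, 425, 432, 439, 446]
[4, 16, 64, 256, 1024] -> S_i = 4*4^i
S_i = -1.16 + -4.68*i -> [-1.16, -5.84, -10.52, -15.2, -19.88]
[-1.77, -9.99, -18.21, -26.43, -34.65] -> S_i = -1.77 + -8.22*i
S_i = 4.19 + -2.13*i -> [4.19, 2.06, -0.07, -2.2, -4.33]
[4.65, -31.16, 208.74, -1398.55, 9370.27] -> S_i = 4.65*(-6.70)^i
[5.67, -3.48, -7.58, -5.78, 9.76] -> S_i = Random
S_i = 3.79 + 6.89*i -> [3.79, 10.68, 17.57, 24.46, 31.35]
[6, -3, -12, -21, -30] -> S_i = 6 + -9*i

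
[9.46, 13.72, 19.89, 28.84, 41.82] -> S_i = 9.46*1.45^i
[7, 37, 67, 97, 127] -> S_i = 7 + 30*i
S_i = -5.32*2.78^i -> [-5.32, -14.79, -41.12, -114.3, -317.75]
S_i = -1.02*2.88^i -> [-1.02, -2.94, -8.46, -24.37, -70.17]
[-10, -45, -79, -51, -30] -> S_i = Random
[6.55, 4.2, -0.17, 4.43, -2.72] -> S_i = Random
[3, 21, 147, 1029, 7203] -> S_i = 3*7^i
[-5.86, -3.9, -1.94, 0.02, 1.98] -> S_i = -5.86 + 1.96*i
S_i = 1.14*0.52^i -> [1.14, 0.59, 0.31, 0.16, 0.08]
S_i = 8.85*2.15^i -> [8.85, 19.03, 40.91, 87.95, 189.1]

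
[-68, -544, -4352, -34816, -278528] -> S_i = -68*8^i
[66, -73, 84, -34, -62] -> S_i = Random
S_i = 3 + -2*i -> [3, 1, -1, -3, -5]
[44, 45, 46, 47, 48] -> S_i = 44 + 1*i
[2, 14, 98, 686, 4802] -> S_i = 2*7^i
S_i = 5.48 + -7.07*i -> [5.48, -1.59, -8.66, -15.73, -22.8]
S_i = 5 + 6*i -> [5, 11, 17, 23, 29]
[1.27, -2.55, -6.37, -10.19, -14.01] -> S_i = 1.27 + -3.82*i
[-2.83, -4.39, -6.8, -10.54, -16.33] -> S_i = -2.83*1.55^i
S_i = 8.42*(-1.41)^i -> [8.42, -11.87, 16.74, -23.6, 33.28]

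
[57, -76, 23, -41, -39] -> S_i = Random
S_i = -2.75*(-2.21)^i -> [-2.75, 6.08, -13.43, 29.68, -65.6]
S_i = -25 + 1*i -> [-25, -24, -23, -22, -21]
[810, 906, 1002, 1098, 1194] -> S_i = 810 + 96*i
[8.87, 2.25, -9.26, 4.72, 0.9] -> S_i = Random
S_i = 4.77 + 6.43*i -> [4.77, 11.2, 17.63, 24.06, 30.49]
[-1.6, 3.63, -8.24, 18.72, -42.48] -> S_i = -1.60*(-2.27)^i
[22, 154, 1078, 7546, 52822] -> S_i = 22*7^i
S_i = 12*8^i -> [12, 96, 768, 6144, 49152]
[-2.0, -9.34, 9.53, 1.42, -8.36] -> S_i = Random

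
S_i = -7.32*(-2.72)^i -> [-7.32, 19.91, -54.16, 147.31, -400.67]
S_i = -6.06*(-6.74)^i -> [-6.06, 40.84, -275.29, 1855.46, -12505.82]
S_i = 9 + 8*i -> [9, 17, 25, 33, 41]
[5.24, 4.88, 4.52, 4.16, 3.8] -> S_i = 5.24 + -0.36*i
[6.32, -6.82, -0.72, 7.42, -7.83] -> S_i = Random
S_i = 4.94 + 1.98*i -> [4.94, 6.92, 8.9, 10.88, 12.86]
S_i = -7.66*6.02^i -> [-7.66, -46.11, -277.6, -1671.16, -10060.39]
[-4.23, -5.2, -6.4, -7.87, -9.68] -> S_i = -4.23*1.23^i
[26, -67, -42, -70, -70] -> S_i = Random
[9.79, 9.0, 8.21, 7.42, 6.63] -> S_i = 9.79 + -0.79*i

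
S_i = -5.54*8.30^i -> [-5.54, -45.98, -381.65, -3167.7, -26291.91]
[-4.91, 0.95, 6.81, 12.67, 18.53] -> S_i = -4.91 + 5.86*i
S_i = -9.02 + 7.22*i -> [-9.02, -1.8, 5.42, 12.64, 19.86]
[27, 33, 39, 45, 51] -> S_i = 27 + 6*i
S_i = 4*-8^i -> [4, -32, 256, -2048, 16384]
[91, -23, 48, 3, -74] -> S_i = Random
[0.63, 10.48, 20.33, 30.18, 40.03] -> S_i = 0.63 + 9.85*i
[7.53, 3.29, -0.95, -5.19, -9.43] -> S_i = 7.53 + -4.24*i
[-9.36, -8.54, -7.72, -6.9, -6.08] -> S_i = -9.36 + 0.82*i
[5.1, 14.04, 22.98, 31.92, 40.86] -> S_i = 5.10 + 8.94*i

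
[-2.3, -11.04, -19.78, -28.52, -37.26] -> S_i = -2.30 + -8.74*i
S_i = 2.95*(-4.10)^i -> [2.95, -12.1, 49.59, -203.32, 833.6]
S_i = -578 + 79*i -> [-578, -499, -420, -341, -262]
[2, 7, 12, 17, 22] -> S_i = 2 + 5*i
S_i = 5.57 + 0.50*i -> [5.57, 6.07, 6.57, 7.07, 7.57]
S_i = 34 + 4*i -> [34, 38, 42, 46, 50]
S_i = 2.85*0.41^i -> [2.85, 1.17, 0.48, 0.2, 0.08]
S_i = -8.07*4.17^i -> [-8.07, -33.65, -140.33, -585.17, -2440.16]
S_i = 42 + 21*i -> [42, 63, 84, 105, 126]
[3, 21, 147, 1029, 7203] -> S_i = 3*7^i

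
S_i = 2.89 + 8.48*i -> [2.89, 11.37, 19.85, 28.33, 36.81]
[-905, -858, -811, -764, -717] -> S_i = -905 + 47*i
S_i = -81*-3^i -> [-81, 243, -729, 2187, -6561]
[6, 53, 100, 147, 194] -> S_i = 6 + 47*i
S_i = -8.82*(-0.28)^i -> [-8.82, 2.47, -0.69, 0.19, -0.05]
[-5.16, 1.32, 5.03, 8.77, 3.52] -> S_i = Random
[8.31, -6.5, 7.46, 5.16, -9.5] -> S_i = Random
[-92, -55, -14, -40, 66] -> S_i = Random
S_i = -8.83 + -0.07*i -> [-8.83, -8.9, -8.97, -9.04, -9.11]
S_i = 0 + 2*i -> [0, 2, 4, 6, 8]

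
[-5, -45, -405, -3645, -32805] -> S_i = -5*9^i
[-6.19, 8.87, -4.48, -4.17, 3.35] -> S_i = Random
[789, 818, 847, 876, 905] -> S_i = 789 + 29*i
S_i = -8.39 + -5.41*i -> [-8.39, -13.8, -19.21, -24.62, -30.03]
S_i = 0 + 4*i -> [0, 4, 8, 12, 16]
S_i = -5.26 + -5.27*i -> [-5.26, -10.53, -15.8, -21.07, -26.34]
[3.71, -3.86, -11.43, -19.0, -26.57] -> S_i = 3.71 + -7.57*i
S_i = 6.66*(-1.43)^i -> [6.66, -9.52, 13.62, -19.48, 27.85]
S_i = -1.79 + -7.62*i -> [-1.79, -9.41, -17.03, -24.65, -32.27]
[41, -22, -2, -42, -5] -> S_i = Random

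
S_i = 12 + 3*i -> [12, 15, 18, 21, 24]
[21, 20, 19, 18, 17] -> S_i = 21 + -1*i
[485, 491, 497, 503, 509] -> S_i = 485 + 6*i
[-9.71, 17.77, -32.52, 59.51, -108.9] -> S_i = -9.71*(-1.83)^i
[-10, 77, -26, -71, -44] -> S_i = Random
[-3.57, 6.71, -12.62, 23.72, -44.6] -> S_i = -3.57*(-1.88)^i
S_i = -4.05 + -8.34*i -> [-4.05, -12.39, -20.73, -29.07, -37.41]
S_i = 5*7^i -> [5, 35, 245, 1715, 12005]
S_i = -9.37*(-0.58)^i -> [-9.37, 5.43, -3.15, 1.83, -1.06]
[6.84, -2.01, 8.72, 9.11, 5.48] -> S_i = Random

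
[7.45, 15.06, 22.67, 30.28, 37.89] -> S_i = 7.45 + 7.61*i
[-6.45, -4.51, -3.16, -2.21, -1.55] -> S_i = -6.45*0.70^i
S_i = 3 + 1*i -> [3, 4, 5, 6, 7]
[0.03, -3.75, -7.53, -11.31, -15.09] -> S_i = 0.03 + -3.78*i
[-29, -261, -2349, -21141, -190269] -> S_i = -29*9^i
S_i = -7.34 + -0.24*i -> [-7.34, -7.58, -7.82, -8.06, -8.3]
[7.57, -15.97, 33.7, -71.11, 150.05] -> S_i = 7.57*(-2.11)^i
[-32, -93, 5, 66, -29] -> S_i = Random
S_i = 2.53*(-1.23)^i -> [2.53, -3.11, 3.83, -4.71, 5.79]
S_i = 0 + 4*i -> [0, 4, 8, 12, 16]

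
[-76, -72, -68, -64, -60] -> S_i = -76 + 4*i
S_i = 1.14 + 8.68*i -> [1.14, 9.82, 18.5, 27.18, 35.86]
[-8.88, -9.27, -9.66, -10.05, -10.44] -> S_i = -8.88 + -0.39*i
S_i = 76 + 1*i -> [76, 77, 78, 79, 80]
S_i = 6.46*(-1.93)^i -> [6.46, -12.47, 24.06, -46.44, 89.63]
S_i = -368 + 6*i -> [-368, -362, -356, -350, -344]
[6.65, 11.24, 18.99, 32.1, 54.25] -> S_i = 6.65*1.69^i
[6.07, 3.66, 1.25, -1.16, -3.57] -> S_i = 6.07 + -2.41*i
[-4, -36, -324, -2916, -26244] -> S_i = -4*9^i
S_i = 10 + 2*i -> [10, 12, 14, 16, 18]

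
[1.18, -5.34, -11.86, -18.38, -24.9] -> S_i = 1.18 + -6.52*i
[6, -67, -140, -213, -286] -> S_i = 6 + -73*i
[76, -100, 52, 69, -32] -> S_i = Random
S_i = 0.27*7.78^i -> [0.27, 2.1, 16.34, 127.15, 989.2]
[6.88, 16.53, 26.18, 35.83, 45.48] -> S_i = 6.88 + 9.65*i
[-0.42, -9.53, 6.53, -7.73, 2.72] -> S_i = Random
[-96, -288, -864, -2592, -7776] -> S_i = -96*3^i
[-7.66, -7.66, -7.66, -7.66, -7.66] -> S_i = -7.66 + 0.00*i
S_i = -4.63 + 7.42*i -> [-4.63, 2.79, 10.21, 17.63, 25.05]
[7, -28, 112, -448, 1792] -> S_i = 7*-4^i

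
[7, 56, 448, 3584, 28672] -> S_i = 7*8^i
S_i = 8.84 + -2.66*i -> [8.84, 6.18, 3.52, 0.86, -1.8]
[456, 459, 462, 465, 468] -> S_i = 456 + 3*i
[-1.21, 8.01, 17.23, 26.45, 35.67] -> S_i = -1.21 + 9.22*i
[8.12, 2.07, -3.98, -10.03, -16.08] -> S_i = 8.12 + -6.05*i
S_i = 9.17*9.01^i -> [9.17, 82.62, 744.42, 6707.24, 60432.21]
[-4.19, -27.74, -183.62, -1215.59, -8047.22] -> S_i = -4.19*6.62^i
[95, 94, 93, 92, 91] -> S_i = 95 + -1*i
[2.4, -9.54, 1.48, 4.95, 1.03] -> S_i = Random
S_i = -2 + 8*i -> [-2, 6, 14, 22, 30]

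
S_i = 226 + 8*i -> [226, 234, 242, 250, 258]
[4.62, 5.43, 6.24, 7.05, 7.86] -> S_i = 4.62 + 0.81*i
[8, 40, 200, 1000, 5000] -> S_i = 8*5^i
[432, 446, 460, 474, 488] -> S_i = 432 + 14*i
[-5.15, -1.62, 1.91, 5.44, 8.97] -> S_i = -5.15 + 3.53*i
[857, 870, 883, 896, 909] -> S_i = 857 + 13*i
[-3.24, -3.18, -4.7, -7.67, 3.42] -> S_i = Random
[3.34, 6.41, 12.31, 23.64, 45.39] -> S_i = 3.34*1.92^i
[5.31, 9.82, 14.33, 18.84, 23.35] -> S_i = 5.31 + 4.51*i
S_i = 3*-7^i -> [3, -21, 147, -1029, 7203]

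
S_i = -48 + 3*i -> [-48, -45, -42, -39, -36]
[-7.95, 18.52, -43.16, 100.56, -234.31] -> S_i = -7.95*(-2.33)^i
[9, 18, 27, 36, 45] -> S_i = 9 + 9*i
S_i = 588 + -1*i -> [588, 587, 586, 585, 584]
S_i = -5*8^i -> [-5, -40, -320, -2560, -20480]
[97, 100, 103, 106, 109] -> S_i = 97 + 3*i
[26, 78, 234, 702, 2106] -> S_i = 26*3^i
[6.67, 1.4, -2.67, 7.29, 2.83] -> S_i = Random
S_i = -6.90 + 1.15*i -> [-6.9, -5.75, -4.6, -3.45, -2.3]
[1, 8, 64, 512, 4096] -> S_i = 1*8^i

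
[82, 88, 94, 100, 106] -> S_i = 82 + 6*i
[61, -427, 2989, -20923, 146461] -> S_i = 61*-7^i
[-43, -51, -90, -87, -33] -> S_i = Random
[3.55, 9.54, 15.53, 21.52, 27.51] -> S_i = 3.55 + 5.99*i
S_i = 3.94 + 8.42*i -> [3.94, 12.36, 20.78, 29.2, 37.62]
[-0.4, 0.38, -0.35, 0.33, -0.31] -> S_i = -0.40*(-0.94)^i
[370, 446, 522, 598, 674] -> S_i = 370 + 76*i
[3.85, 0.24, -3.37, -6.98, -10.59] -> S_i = 3.85 + -3.61*i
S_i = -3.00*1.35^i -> [-3.0, -4.05, -5.47, -7.38, -9.96]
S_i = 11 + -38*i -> [11, -27, -65, -103, -141]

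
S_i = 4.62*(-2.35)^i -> [4.62, -10.86, 25.51, -59.96, 140.9]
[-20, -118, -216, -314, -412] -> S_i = -20 + -98*i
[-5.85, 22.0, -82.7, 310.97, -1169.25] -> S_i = -5.85*(-3.76)^i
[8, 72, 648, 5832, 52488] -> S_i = 8*9^i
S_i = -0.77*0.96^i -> [-0.77, -0.74, -0.71, -0.68, -0.65]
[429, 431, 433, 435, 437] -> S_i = 429 + 2*i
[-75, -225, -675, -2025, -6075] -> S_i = -75*3^i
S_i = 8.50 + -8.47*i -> [8.5, 0.03, -8.44, -16.91, -25.38]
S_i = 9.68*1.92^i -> [9.68, 18.59, 35.68, 68.51, 131.55]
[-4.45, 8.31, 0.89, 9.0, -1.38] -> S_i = Random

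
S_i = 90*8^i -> [90, 720, 5760, 46080, 368640]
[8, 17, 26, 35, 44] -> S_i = 8 + 9*i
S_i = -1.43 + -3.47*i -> [-1.43, -4.9, -8.37, -11.84, -15.31]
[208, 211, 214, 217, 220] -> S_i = 208 + 3*i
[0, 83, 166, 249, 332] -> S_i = 0 + 83*i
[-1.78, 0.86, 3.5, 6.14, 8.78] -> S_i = -1.78 + 2.64*i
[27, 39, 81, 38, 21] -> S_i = Random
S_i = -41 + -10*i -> [-41, -51, -61, -71, -81]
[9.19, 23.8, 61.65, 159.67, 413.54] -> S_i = 9.19*2.59^i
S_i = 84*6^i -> [84, 504, 3024, 18144, 108864]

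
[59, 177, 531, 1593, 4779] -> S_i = 59*3^i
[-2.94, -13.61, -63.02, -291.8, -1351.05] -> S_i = -2.94*4.63^i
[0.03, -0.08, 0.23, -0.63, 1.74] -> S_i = 0.03*(-2.76)^i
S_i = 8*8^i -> [8, 64, 512, 4096, 32768]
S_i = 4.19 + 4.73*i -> [4.19, 8.92, 13.65, 18.38, 23.11]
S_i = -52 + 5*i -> [-52, -47, -42, -37, -32]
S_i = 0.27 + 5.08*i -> [0.27, 5.35, 10.43, 15.51, 20.59]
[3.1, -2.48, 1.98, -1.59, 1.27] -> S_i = 3.10*(-0.80)^i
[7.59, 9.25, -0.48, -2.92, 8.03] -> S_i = Random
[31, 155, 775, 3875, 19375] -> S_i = 31*5^i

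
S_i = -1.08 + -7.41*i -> [-1.08, -8.49, -15.9, -23.31, -30.72]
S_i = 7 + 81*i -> [7, 88, 169, 250, 331]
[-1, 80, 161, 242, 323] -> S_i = -1 + 81*i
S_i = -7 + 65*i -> [-7, 58, 123, 188, 253]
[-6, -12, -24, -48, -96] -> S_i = -6*2^i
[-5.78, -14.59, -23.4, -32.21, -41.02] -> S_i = -5.78 + -8.81*i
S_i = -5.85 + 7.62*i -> [-5.85, 1.77, 9.39, 17.01, 24.63]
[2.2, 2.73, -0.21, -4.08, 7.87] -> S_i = Random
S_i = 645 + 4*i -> [645, 649, 653, 657, 661]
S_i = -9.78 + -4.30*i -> [-9.78, -14.08, -18.38, -22.68, -26.98]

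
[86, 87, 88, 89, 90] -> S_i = 86 + 1*i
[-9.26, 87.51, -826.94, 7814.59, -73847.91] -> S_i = -9.26*(-9.45)^i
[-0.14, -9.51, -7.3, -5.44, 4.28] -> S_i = Random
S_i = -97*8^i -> [-97, -776, -6208, -49664, -397312]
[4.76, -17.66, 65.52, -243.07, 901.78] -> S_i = 4.76*(-3.71)^i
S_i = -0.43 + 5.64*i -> [-0.43, 5.21, 10.85, 16.49, 22.13]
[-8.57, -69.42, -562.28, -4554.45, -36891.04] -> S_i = -8.57*8.10^i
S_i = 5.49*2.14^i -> [5.49, 11.75, 25.14, 53.8, 115.14]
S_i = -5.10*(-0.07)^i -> [-5.1, 0.36, -0.02, 0.0, -0.0]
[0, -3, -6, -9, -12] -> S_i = 0 + -3*i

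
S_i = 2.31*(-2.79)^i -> [2.31, -6.44, 17.98, -50.17, 139.97]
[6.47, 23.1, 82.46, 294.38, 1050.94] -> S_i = 6.47*3.57^i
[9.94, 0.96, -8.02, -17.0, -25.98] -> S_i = 9.94 + -8.98*i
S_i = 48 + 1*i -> [48, 49, 50, 51, 52]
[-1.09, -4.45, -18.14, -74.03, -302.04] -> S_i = -1.09*4.08^i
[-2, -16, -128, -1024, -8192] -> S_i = -2*8^i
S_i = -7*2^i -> [-7, -14, -28, -56, -112]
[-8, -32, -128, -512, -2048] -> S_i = -8*4^i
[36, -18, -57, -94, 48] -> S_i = Random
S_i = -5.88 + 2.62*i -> [-5.88, -3.26, -0.64, 1.98, 4.6]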